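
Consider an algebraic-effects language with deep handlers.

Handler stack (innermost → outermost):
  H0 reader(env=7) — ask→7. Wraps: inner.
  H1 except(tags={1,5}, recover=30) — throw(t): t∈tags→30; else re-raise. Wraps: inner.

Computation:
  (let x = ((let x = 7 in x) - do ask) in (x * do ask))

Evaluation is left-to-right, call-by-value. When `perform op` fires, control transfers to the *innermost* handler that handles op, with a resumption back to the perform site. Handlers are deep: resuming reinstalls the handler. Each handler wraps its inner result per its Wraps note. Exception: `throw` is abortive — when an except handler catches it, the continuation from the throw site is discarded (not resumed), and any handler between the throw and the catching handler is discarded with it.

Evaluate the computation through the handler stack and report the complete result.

Answer: 0

Step-by-step:
ask @ H0 ⇒ 7
ask @ H0 ⇒ 7
H0 returns 0
H1 returns 0
= 0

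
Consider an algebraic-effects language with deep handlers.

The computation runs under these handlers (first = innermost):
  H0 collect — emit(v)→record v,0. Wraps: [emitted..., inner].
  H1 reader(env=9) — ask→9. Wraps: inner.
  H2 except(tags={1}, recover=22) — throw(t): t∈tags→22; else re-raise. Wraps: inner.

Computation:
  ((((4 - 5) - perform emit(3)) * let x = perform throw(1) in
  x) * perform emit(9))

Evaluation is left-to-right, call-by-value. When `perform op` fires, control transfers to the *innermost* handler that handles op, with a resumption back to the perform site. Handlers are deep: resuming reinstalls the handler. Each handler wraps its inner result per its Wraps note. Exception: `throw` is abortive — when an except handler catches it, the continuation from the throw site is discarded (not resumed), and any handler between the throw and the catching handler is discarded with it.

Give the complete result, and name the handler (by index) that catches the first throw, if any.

Evaluation trace:
emit(3) @ H0 ⇒ out+=3
throw(1) @ H2 caught ⇒ 22
= 22

Answer: 22 ; first throw caught by: H2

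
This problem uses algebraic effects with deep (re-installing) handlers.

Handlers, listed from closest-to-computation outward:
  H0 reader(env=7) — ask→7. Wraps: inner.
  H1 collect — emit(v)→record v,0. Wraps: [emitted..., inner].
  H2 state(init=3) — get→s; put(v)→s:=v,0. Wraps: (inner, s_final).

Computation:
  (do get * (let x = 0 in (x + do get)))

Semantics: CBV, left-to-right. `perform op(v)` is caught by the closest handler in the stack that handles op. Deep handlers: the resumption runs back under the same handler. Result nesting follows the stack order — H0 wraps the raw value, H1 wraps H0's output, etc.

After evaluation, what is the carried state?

Answer: 3

Evaluation trace:
get @ H2 ⇒ 3
get @ H2 ⇒ 3
H0 returns 9
H1 returns [9]
H2 returns ([9], 3)
= ([9], 3)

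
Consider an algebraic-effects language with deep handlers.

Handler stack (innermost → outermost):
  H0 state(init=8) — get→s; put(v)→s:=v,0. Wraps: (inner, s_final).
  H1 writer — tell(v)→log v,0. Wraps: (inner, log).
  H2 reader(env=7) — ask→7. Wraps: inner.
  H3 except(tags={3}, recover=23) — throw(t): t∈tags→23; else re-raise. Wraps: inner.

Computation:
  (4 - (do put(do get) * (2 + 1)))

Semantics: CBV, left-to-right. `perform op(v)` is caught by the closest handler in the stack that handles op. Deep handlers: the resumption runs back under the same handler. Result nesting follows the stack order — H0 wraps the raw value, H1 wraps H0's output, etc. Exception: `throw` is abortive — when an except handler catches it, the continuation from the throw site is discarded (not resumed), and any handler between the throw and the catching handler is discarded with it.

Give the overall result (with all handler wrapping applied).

Evaluation trace:
get @ H0 ⇒ 8
put(8) @ H0 ⇒ s:=8
H0 returns (4, 8)
H1 returns ((4, 8), ())
H2 returns ((4, 8), ())
H3 returns ((4, 8), ())
= ((4, 8), ())

Answer: ((4, 8), ())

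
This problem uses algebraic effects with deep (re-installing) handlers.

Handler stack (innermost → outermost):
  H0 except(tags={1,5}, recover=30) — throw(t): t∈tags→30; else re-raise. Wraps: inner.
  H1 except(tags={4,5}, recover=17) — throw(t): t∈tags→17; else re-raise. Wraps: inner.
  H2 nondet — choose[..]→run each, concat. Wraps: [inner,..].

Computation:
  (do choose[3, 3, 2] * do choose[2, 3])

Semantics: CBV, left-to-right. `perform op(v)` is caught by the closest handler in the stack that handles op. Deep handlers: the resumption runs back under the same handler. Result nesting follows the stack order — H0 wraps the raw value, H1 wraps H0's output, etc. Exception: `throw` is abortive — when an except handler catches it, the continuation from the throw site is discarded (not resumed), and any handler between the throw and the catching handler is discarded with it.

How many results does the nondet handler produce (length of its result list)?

Step-by-step:
choose[3, 3, 2] @ H2
  branch[0] choose=3:
    choose[2, 3] @ H2
      branch[0] choose=2:
        H0 returns 6
        H1 returns 6
        H2 returns [6]
      branch[1] choose=3:
        H0 returns 9
        H1 returns 9
        H2 returns [9]
  branch[1] choose=3:
    choose[2, 3] @ H2
      branch[0] choose=2:
        H0 returns 6
        H1 returns 6
        H2 returns [6]
      branch[1] choose=3:
        H0 returns 9
        H1 returns 9
        H2 returns [9]
  branch[2] choose=2:
    choose[2, 3] @ H2
      branch[0] choose=2:
        H0 returns 4
        H1 returns 4
        H2 returns [4]
      branch[1] choose=3:
        H0 returns 6
        H1 returns 6
        H2 returns [6]
= [6, 9, 6, 9, 4, 6]

Answer: 6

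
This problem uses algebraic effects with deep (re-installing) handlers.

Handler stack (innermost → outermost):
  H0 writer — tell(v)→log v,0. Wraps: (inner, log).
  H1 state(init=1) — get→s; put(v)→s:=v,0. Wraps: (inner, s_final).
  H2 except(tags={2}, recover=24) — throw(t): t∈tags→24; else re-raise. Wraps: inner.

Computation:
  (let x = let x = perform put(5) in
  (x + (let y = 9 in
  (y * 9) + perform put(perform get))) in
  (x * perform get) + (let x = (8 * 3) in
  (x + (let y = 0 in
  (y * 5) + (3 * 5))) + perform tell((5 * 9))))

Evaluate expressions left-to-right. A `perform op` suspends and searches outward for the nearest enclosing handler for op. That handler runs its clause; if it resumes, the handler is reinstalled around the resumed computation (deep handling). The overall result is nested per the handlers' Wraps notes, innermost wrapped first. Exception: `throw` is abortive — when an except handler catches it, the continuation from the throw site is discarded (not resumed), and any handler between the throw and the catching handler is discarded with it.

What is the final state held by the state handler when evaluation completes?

Working:
put(5) @ H1 ⇒ s:=5
get @ H1 ⇒ 5
put(5) @ H1 ⇒ s:=5
get @ H1 ⇒ 5
tell(45) @ H0 ⇒ log+=45
H0 returns (444, (45))
H1 returns ((444, (45)), 5)
H2 returns ((444, (45)), 5)
= ((444, (45)), 5)

Answer: 5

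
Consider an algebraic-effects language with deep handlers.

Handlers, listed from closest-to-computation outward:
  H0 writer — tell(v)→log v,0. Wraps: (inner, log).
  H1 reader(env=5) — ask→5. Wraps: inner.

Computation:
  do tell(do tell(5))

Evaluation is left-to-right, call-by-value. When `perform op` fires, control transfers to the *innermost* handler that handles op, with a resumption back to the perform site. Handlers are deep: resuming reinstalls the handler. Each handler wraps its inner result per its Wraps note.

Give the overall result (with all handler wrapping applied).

Answer: (0, (5, 0))

Working:
tell(5) @ H0 ⇒ log+=5
tell(0) @ H0 ⇒ log+=0
H0 returns (0, (5, 0))
H1 returns (0, (5, 0))
= (0, (5, 0))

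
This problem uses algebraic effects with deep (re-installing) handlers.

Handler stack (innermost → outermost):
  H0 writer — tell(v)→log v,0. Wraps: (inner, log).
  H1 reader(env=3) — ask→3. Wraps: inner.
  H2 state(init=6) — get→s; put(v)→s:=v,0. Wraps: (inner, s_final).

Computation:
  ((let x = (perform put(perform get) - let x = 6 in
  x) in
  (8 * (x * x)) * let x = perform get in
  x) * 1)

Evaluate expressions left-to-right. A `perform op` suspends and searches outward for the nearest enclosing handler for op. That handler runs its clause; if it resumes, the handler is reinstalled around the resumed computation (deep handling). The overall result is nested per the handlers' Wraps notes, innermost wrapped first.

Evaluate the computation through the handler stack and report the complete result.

Answer: ((1728, ()), 6)

Evaluation trace:
get @ H2 ⇒ 6
put(6) @ H2 ⇒ s:=6
get @ H2 ⇒ 6
H0 returns (1728, ())
H1 returns (1728, ())
H2 returns ((1728, ()), 6)
= ((1728, ()), 6)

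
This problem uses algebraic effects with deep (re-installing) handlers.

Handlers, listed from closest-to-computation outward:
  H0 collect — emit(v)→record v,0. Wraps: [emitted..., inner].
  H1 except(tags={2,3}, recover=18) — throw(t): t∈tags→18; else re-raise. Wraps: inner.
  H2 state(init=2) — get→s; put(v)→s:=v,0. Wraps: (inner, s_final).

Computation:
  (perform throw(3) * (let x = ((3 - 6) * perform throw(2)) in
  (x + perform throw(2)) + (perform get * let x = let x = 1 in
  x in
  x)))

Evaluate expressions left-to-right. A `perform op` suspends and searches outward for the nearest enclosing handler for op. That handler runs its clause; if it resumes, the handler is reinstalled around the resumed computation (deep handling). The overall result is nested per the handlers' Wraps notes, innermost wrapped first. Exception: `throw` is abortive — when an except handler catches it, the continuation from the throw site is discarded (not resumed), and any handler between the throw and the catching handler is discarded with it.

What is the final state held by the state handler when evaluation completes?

Answer: 2

Step-by-step:
throw(3) @ H1 caught ⇒ 18
H2 returns (18, 2)
= (18, 2)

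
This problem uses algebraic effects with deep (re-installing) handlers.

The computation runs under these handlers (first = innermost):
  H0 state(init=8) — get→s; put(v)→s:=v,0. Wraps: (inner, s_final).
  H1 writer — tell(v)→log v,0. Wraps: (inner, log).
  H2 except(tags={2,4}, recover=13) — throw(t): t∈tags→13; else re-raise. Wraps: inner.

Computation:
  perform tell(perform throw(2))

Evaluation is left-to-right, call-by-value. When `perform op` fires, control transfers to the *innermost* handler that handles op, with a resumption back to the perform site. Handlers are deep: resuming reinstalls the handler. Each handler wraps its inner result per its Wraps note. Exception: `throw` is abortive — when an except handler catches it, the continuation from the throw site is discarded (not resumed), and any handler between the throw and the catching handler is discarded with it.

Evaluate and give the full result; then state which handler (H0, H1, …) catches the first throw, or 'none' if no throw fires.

Answer: 13 ; first throw caught by: H2

Working:
throw(2) @ H2 caught ⇒ 13
= 13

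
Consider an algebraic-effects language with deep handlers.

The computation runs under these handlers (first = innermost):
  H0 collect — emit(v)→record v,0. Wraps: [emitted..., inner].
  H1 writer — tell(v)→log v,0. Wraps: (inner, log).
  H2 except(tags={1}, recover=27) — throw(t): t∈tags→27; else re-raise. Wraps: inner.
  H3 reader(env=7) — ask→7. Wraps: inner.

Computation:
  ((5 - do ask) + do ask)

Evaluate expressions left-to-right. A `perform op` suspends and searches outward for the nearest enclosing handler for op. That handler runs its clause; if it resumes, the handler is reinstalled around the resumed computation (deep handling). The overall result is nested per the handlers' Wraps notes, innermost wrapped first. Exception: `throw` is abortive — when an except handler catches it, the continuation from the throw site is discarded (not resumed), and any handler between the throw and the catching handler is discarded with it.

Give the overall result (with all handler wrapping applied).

Answer: ([5], ())

Step-by-step:
ask @ H3 ⇒ 7
ask @ H3 ⇒ 7
H0 returns [5]
H1 returns ([5], ())
H2 returns ([5], ())
H3 returns ([5], ())
= ([5], ())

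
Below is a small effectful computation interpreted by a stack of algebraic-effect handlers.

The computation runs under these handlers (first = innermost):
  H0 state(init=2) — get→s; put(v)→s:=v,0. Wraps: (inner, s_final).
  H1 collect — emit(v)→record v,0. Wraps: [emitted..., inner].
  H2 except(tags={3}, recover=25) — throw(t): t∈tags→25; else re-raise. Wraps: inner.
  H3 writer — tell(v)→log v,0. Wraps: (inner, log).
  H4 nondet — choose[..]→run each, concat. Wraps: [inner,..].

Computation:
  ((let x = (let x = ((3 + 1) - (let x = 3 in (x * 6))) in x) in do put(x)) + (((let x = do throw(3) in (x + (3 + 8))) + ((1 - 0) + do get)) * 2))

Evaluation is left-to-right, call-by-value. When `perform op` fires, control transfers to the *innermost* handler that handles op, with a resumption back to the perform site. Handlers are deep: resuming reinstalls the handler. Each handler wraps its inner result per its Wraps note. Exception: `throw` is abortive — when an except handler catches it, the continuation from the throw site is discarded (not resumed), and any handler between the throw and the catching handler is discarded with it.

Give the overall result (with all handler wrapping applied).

Evaluation trace:
put(-14) @ H0 ⇒ s:=-14
throw(3) @ H2 caught ⇒ 25
H3 returns (25, ())
H4 returns [(25, ())]
= [(25, ())]

Answer: [(25, ())]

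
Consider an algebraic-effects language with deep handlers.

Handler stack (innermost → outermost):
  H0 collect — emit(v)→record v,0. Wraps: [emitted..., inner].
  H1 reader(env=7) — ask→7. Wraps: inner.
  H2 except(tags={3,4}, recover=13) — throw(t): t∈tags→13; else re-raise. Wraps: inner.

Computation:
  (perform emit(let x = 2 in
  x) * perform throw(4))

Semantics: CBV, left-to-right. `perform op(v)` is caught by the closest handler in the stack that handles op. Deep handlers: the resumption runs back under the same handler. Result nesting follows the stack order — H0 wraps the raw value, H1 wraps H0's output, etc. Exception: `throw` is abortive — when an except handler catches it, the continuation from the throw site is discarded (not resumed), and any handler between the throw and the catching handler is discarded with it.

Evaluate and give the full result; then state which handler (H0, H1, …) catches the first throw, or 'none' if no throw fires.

Answer: 13 ; first throw caught by: H2

Evaluation trace:
emit(2) @ H0 ⇒ out+=2
throw(4) @ H2 caught ⇒ 13
= 13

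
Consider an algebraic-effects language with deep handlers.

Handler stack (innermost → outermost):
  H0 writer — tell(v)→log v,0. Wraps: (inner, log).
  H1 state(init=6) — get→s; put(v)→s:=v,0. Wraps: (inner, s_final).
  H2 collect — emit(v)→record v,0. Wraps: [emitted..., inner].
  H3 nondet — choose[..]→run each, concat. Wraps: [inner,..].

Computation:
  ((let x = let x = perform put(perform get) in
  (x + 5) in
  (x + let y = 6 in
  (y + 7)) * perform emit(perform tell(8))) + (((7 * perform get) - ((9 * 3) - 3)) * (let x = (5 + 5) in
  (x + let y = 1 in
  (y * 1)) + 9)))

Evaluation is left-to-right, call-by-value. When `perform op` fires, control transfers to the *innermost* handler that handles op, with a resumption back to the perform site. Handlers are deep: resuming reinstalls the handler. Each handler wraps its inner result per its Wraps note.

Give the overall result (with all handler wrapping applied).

Answer: [[0, ((360, (8)), 6)]]

Step-by-step:
get @ H1 ⇒ 6
put(6) @ H1 ⇒ s:=6
tell(8) @ H0 ⇒ log+=8
emit(0) @ H2 ⇒ out+=0
get @ H1 ⇒ 6
H0 returns (360, (8))
H1 returns ((360, (8)), 6)
H2 returns [0, ((360, (8)), 6)]
H3 returns [[0, ((360, (8)), 6)]]
= [[0, ((360, (8)), 6)]]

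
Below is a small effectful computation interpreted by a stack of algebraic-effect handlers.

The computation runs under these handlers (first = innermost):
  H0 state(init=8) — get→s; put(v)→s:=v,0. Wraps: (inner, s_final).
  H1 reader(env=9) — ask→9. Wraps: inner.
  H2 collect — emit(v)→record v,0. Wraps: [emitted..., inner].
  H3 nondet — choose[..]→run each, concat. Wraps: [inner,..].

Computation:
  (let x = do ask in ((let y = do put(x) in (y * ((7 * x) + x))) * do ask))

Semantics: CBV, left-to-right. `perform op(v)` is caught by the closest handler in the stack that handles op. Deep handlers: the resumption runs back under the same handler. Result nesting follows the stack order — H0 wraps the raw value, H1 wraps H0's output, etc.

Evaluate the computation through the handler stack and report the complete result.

Answer: [[(0, 9)]]

Working:
ask @ H1 ⇒ 9
put(9) @ H0 ⇒ s:=9
ask @ H1 ⇒ 9
H0 returns (0, 9)
H1 returns (0, 9)
H2 returns [(0, 9)]
H3 returns [[(0, 9)]]
= [[(0, 9)]]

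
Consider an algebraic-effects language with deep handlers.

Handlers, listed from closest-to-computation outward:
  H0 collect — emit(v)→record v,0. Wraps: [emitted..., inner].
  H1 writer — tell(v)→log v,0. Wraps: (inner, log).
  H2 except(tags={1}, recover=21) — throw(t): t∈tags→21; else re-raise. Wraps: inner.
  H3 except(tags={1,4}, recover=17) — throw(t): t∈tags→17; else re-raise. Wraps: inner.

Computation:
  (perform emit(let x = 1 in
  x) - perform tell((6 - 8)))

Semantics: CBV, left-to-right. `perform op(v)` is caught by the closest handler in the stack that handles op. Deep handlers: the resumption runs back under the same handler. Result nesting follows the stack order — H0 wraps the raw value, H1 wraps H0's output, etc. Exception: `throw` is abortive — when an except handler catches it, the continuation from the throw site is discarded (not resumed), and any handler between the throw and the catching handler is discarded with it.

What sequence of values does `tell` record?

Answer: (-2)

Evaluation trace:
emit(1) @ H0 ⇒ out+=1
tell(-2) @ H1 ⇒ log+=-2
H0 returns [1, 0]
H1 returns ([1, 0], (-2))
H2 returns ([1, 0], (-2))
H3 returns ([1, 0], (-2))
= ([1, 0], (-2))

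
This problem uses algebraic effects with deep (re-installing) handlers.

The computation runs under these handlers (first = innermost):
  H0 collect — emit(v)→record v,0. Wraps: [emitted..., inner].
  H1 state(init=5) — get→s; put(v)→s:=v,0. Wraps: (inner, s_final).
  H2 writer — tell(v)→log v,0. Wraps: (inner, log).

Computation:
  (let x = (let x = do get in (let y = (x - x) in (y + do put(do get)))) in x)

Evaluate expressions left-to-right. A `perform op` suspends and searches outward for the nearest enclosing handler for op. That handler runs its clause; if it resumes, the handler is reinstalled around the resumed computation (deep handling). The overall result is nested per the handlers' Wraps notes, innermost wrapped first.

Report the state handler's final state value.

Working:
get @ H1 ⇒ 5
get @ H1 ⇒ 5
put(5) @ H1 ⇒ s:=5
H0 returns [0]
H1 returns ([0], 5)
H2 returns (([0], 5), ())
= (([0], 5), ())

Answer: 5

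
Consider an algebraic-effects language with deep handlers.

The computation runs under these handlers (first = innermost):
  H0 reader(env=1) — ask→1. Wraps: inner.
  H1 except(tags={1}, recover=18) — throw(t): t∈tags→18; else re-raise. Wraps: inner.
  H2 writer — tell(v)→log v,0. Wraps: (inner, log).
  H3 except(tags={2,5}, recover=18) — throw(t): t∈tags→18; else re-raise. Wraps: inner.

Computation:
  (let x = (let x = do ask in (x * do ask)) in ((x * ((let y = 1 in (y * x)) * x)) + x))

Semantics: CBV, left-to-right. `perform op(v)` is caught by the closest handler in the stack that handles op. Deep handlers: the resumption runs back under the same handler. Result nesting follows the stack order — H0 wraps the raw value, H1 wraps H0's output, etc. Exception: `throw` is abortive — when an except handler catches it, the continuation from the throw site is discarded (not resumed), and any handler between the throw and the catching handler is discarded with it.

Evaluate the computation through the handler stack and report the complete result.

Answer: (2, ())

Step-by-step:
ask @ H0 ⇒ 1
ask @ H0 ⇒ 1
H0 returns 2
H1 returns 2
H2 returns (2, ())
H3 returns (2, ())
= (2, ())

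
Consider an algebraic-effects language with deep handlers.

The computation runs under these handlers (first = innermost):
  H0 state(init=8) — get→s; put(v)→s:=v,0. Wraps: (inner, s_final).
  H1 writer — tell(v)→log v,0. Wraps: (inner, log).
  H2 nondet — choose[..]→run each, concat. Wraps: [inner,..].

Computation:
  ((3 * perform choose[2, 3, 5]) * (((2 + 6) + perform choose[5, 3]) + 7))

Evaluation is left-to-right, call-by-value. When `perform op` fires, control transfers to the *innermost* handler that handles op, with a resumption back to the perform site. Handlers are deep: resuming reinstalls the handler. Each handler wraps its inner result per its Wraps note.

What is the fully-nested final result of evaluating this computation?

Answer: [((120, 8), ()), ((108, 8), ()), ((180, 8), ()), ((162, 8), ()), ((300, 8), ()), ((270, 8), ())]

Evaluation trace:
choose[2, 3, 5] @ H2
  branch[0] choose=2:
    choose[5, 3] @ H2
      branch[0] choose=5:
        H0 returns (120, 8)
        H1 returns ((120, 8), ())
        H2 returns [((120, 8), ())]
      branch[1] choose=3:
        H0 returns (108, 8)
        H1 returns ((108, 8), ())
        H2 returns [((108, 8), ())]
  branch[1] choose=3:
    choose[5, 3] @ H2
      branch[0] choose=5:
        H0 returns (180, 8)
        H1 returns ((180, 8), ())
        H2 returns [((180, 8), ())]
      branch[1] choose=3:
        H0 returns (162, 8)
        H1 returns ((162, 8), ())
        H2 returns [((162, 8), ())]
  branch[2] choose=5:
    choose[5, 3] @ H2
      branch[0] choose=5:
        H0 returns (300, 8)
        H1 returns ((300, 8), ())
        H2 returns [((300, 8), ())]
      branch[1] choose=3:
        H0 returns (270, 8)
        H1 returns ((270, 8), ())
        H2 returns [((270, 8), ())]
= [((120, 8), ()), ((108, 8), ()), ((180, 8), ()), ((162, 8), ()), ((300, 8), ()), ((270, 8), ())]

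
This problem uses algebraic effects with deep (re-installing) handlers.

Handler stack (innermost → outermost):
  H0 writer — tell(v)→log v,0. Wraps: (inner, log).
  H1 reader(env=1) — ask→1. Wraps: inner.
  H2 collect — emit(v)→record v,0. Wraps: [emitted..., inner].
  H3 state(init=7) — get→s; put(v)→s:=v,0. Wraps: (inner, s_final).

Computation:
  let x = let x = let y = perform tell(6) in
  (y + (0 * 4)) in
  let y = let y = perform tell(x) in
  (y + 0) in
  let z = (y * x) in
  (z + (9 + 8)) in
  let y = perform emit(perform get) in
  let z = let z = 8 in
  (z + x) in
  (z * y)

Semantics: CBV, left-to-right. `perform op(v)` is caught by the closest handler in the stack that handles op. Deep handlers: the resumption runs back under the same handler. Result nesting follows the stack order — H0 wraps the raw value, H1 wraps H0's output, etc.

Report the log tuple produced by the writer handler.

Working:
tell(6) @ H0 ⇒ log+=6
tell(0) @ H0 ⇒ log+=0
get @ H3 ⇒ 7
emit(7) @ H2 ⇒ out+=7
H0 returns (0, (6, 0))
H1 returns (0, (6, 0))
H2 returns [7, (0, (6, 0))]
H3 returns ([7, (0, (6, 0))], 7)
= ([7, (0, (6, 0))], 7)

Answer: (6, 0)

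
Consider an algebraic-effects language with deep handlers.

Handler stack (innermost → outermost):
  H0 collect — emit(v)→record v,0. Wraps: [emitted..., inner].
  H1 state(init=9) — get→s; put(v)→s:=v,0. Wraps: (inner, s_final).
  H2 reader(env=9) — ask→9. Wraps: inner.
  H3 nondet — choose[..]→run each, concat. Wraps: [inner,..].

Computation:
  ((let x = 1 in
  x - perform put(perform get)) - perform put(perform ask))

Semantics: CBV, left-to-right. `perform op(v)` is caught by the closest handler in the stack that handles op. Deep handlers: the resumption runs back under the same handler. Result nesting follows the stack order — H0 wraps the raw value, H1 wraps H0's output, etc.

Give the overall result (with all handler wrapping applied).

Step-by-step:
get @ H1 ⇒ 9
put(9) @ H1 ⇒ s:=9
ask @ H2 ⇒ 9
put(9) @ H1 ⇒ s:=9
H0 returns [1]
H1 returns ([1], 9)
H2 returns ([1], 9)
H3 returns [([1], 9)]
= [([1], 9)]

Answer: [([1], 9)]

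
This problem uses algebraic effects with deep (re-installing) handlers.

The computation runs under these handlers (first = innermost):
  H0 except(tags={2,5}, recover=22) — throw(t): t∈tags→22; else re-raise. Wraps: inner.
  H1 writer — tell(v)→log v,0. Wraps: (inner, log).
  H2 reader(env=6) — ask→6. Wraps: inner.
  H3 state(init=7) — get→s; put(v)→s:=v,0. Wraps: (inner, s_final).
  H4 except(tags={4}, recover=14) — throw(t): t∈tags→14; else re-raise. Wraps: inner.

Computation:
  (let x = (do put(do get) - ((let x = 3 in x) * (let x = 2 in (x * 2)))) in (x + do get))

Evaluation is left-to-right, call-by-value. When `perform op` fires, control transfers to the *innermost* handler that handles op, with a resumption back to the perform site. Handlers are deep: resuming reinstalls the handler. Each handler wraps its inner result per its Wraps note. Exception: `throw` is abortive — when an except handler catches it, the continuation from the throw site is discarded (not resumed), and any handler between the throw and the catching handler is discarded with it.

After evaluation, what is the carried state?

Step-by-step:
get @ H3 ⇒ 7
put(7) @ H3 ⇒ s:=7
get @ H3 ⇒ 7
H0 returns -5
H1 returns (-5, ())
H2 returns (-5, ())
H3 returns ((-5, ()), 7)
H4 returns ((-5, ()), 7)
= ((-5, ()), 7)

Answer: 7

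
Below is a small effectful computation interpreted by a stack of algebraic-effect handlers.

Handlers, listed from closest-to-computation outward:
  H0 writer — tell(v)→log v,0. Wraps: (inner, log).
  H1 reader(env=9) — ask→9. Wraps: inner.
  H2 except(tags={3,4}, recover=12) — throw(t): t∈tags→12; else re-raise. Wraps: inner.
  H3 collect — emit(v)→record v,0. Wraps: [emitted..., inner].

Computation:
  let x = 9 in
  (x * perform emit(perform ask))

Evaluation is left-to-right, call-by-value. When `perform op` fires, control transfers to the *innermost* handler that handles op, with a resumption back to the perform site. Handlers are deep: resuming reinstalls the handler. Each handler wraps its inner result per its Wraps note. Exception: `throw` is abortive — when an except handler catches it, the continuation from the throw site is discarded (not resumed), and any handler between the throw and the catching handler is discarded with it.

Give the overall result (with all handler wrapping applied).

Answer: [9, (0, ())]

Step-by-step:
ask @ H1 ⇒ 9
emit(9) @ H3 ⇒ out+=9
H0 returns (0, ())
H1 returns (0, ())
H2 returns (0, ())
H3 returns [9, (0, ())]
= [9, (0, ())]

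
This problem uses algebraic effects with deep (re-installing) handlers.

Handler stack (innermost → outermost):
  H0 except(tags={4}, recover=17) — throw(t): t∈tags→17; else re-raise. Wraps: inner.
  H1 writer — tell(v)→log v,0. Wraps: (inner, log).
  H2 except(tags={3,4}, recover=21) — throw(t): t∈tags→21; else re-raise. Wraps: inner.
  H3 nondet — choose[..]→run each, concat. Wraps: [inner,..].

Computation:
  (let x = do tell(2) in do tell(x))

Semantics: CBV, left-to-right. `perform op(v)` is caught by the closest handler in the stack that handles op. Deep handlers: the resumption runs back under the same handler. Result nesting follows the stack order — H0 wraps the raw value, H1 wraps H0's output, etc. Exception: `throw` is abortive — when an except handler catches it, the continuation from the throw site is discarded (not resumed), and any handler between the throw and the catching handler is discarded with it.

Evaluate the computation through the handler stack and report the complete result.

Working:
tell(2) @ H1 ⇒ log+=2
tell(0) @ H1 ⇒ log+=0
H0 returns 0
H1 returns (0, (2, 0))
H2 returns (0, (2, 0))
H3 returns [(0, (2, 0))]
= [(0, (2, 0))]

Answer: [(0, (2, 0))]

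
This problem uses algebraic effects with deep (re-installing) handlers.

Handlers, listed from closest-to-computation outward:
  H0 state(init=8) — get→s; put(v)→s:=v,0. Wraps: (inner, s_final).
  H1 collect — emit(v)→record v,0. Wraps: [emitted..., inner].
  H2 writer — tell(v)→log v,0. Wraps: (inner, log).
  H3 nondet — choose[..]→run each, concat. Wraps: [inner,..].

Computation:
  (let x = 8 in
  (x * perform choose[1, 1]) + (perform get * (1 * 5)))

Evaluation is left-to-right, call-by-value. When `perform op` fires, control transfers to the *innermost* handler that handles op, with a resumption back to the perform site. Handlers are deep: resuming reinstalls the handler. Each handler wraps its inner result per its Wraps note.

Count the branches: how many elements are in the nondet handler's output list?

Working:
choose[1, 1] @ H3
  branch[0] choose=1:
    get @ H0 ⇒ 8
    H0 returns (48, 8)
    H1 returns [(48, 8)]
    H2 returns ([(48, 8)], ())
    H3 returns [([(48, 8)], ())]
  branch[1] choose=1:
    get @ H0 ⇒ 8
    H0 returns (48, 8)
    H1 returns [(48, 8)]
    H2 returns ([(48, 8)], ())
    H3 returns [([(48, 8)], ())]
= [([(48, 8)], ()), ([(48, 8)], ())]

Answer: 2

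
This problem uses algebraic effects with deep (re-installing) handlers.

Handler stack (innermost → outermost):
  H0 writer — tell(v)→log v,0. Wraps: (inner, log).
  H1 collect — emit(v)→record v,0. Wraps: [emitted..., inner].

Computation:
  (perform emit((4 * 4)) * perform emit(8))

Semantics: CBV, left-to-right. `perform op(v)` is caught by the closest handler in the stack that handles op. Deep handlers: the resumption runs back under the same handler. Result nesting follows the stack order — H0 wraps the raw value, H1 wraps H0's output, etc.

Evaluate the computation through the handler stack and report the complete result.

Answer: [16, 8, (0, ())]

Evaluation trace:
emit(16) @ H1 ⇒ out+=16
emit(8) @ H1 ⇒ out+=8
H0 returns (0, ())
H1 returns [16, 8, (0, ())]
= [16, 8, (0, ())]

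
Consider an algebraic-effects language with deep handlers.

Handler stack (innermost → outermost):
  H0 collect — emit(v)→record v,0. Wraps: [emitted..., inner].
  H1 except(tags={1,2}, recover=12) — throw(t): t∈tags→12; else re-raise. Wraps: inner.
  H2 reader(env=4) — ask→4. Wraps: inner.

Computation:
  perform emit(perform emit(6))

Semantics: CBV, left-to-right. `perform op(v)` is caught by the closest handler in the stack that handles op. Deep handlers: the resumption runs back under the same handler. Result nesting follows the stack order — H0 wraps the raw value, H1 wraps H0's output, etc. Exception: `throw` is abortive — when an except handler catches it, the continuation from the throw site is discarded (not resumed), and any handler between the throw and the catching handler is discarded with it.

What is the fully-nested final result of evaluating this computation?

Answer: [6, 0, 0]

Working:
emit(6) @ H0 ⇒ out+=6
emit(0) @ H0 ⇒ out+=0
H0 returns [6, 0, 0]
H1 returns [6, 0, 0]
H2 returns [6, 0, 0]
= [6, 0, 0]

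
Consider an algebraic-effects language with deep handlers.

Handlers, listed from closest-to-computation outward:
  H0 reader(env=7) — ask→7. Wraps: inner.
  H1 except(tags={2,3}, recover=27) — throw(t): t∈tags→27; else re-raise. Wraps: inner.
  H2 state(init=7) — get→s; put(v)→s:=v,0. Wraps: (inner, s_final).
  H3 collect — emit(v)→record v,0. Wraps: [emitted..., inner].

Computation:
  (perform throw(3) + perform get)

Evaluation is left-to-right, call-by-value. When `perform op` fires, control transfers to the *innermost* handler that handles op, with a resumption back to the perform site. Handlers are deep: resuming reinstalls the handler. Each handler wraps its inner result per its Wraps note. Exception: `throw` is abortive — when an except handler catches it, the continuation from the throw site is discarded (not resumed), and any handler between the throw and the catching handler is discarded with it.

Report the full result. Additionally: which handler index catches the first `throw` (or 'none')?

Step-by-step:
throw(3) @ H1 caught ⇒ 27
H2 returns (27, 7)
H3 returns [(27, 7)]
= [(27, 7)]

Answer: [(27, 7)] ; first throw caught by: H1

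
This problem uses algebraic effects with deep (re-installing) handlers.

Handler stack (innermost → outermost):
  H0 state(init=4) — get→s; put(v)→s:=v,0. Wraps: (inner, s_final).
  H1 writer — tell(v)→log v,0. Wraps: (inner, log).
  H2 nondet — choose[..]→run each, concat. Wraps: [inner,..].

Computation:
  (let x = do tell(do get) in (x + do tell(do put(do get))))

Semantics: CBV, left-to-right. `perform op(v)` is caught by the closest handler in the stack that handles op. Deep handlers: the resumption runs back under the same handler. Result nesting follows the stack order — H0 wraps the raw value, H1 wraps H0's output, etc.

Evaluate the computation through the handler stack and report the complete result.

Evaluation trace:
get @ H0 ⇒ 4
tell(4) @ H1 ⇒ log+=4
get @ H0 ⇒ 4
put(4) @ H0 ⇒ s:=4
tell(0) @ H1 ⇒ log+=0
H0 returns (0, 4)
H1 returns ((0, 4), (4, 0))
H2 returns [((0, 4), (4, 0))]
= [((0, 4), (4, 0))]

Answer: [((0, 4), (4, 0))]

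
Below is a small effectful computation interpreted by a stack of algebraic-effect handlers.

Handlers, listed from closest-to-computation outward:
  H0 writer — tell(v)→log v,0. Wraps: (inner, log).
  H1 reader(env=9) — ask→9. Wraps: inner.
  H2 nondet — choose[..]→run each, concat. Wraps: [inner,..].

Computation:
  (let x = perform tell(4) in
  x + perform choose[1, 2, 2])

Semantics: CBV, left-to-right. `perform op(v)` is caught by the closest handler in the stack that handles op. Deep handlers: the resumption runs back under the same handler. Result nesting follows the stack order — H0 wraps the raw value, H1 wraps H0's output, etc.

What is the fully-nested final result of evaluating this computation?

Step-by-step:
tell(4) @ H0 ⇒ log+=4
choose[1, 2, 2] @ H2
  branch[0] choose=1:
    H0 returns (1, (4))
    H1 returns (1, (4))
    H2 returns [(1, (4))]
  branch[1] choose=2:
    H0 returns (2, (4))
    H1 returns (2, (4))
    H2 returns [(2, (4))]
  branch[2] choose=2:
    H0 returns (2, (4))
    H1 returns (2, (4))
    H2 returns [(2, (4))]
= [(1, (4)), (2, (4)), (2, (4))]

Answer: [(1, (4)), (2, (4)), (2, (4))]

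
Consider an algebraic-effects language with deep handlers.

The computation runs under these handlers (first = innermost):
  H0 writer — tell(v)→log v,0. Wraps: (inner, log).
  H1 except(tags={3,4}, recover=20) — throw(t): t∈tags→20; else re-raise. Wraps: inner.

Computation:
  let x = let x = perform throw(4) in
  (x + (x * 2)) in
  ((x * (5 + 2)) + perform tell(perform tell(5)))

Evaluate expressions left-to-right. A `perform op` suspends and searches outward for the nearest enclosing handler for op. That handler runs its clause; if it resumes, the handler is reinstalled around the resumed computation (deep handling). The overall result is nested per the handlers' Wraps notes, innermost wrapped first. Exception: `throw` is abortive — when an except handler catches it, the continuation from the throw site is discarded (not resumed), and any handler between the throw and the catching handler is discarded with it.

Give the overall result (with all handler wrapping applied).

Evaluation trace:
throw(4) @ H1 caught ⇒ 20
= 20

Answer: 20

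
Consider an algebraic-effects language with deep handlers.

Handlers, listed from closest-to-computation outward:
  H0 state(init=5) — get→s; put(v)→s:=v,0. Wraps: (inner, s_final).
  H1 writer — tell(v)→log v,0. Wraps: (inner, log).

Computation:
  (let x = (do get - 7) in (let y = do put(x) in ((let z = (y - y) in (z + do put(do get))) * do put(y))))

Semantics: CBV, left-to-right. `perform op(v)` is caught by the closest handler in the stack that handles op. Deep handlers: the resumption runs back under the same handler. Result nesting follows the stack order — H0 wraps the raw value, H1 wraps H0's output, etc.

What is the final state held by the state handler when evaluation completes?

Answer: 0

Step-by-step:
get @ H0 ⇒ 5
put(-2) @ H0 ⇒ s:=-2
get @ H0 ⇒ -2
put(-2) @ H0 ⇒ s:=-2
put(0) @ H0 ⇒ s:=0
H0 returns (0, 0)
H1 returns ((0, 0), ())
= ((0, 0), ())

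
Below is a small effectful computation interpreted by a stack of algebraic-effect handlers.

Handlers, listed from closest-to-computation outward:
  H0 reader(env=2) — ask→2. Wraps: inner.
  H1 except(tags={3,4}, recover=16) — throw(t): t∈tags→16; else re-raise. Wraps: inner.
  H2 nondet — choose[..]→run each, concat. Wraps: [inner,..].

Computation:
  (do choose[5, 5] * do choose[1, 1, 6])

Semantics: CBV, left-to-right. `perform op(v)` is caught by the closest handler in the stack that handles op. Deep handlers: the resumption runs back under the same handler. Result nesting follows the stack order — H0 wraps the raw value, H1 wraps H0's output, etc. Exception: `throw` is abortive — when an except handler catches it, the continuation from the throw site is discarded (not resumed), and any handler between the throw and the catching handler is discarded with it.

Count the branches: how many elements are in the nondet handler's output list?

Answer: 6

Step-by-step:
choose[5, 5] @ H2
  branch[0] choose=5:
    choose[1, 1, 6] @ H2
      branch[0] choose=1:
        H0 returns 5
        H1 returns 5
        H2 returns [5]
      branch[1] choose=1:
        H0 returns 5
        H1 returns 5
        H2 returns [5]
      branch[2] choose=6:
        H0 returns 30
        H1 returns 30
        H2 returns [30]
  branch[1] choose=5:
    choose[1, 1, 6] @ H2
      branch[0] choose=1:
        H0 returns 5
        H1 returns 5
        H2 returns [5]
      branch[1] choose=1:
        H0 returns 5
        H1 returns 5
        H2 returns [5]
      branch[2] choose=6:
        H0 returns 30
        H1 returns 30
        H2 returns [30]
= [5, 5, 30, 5, 5, 30]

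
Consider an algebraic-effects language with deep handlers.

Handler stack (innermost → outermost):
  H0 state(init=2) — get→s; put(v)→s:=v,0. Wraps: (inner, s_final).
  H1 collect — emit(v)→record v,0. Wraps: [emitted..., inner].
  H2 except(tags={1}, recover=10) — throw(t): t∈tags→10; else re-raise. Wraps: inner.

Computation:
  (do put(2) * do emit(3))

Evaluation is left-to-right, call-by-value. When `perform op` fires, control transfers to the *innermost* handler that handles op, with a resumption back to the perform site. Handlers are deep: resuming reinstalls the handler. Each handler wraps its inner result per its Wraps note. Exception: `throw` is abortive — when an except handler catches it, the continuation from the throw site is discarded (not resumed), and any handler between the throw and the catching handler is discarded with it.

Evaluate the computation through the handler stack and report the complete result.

Answer: [3, (0, 2)]

Working:
put(2) @ H0 ⇒ s:=2
emit(3) @ H1 ⇒ out+=3
H0 returns (0, 2)
H1 returns [3, (0, 2)]
H2 returns [3, (0, 2)]
= [3, (0, 2)]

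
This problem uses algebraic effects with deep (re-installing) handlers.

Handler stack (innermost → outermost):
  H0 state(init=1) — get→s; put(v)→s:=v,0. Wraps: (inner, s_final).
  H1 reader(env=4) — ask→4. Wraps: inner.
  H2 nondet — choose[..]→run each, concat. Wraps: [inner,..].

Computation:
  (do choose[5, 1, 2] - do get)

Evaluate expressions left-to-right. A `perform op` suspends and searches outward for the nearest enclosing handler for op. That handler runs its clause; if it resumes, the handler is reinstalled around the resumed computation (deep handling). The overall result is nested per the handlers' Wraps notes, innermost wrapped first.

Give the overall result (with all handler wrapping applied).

Answer: [(4, 1), (0, 1), (1, 1)]

Step-by-step:
choose[5, 1, 2] @ H2
  branch[0] choose=5:
    get @ H0 ⇒ 1
    H0 returns (4, 1)
    H1 returns (4, 1)
    H2 returns [(4, 1)]
  branch[1] choose=1:
    get @ H0 ⇒ 1
    H0 returns (0, 1)
    H1 returns (0, 1)
    H2 returns [(0, 1)]
  branch[2] choose=2:
    get @ H0 ⇒ 1
    H0 returns (1, 1)
    H1 returns (1, 1)
    H2 returns [(1, 1)]
= [(4, 1), (0, 1), (1, 1)]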